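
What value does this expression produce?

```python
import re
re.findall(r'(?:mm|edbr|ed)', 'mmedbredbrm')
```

['mm', 'edbr', 'edbr']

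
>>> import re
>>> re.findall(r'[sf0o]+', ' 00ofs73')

['00ofs']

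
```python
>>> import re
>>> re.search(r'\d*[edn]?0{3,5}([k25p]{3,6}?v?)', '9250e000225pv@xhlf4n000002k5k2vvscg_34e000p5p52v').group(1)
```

Pattern: zero or more of a digit, then optionally one of [edn], then 3 to 5 of the literal '0'; then 3 to 6 of one of [k25p] (lazy), then optionally a literal 'v' (captured).
The `?` after the quantifier makes it lazy — it takes as little as possible before letting the rest of the pattern try.
`search` walks the string left to right and returns the first match it finds.
The match spans [0:11] → '9250e000225'.
Captured: group 1 = '225'.

'225'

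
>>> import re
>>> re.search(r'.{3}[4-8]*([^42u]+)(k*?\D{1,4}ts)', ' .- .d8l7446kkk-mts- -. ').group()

'd8l7446kkk-mts'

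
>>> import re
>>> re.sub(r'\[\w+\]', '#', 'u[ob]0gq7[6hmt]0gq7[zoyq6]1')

'u#0gq7#0gq7#1'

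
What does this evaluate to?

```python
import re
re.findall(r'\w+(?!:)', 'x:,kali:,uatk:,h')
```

Because the assertion is negative and zero-width, positions next to the forbidden text are skipped.
Walking the string: at [3:6] → 'kal'; at [9:12] → 'uat'; at [15:16] → 'h'.
Since nothing is captured, `findall` lists the 3 matched substrings directly.

['kal', 'uat', 'h']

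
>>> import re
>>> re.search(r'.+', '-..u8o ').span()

Pattern: one or more of any character.
`re.search` tries every starting position until one works.
The match spans [0:7] → '-..u8o '.

(0, 7)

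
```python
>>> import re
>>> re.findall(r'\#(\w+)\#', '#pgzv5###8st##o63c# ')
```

['pgzv5', '8st', 'o63c']

One capturing group, so `findall` returns just the captured substring from each match — 3 in all.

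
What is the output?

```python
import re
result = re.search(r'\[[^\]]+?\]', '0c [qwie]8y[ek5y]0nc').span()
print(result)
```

`re.search` tries every starting position until one works.
The match spans [3:9] → '[qwie]'.

(3, 9)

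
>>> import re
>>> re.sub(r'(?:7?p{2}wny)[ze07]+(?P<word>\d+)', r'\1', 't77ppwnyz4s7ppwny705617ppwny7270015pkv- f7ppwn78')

't74s5617270015pkv- f7ppwn78'

This matches optionally the literal '7', then exactly 2 of a literal 'p', then the literal 'wny' (non-capturing group); then one or more of one of [ze07]; then one or more of a digit (captured as 'word').
Matches: at [2:10] → '7ppwnyz4'; at [11:23] → '7ppwny705617'; at [23:35] → 'ppwny7270015'.
The replacement refers to a captured group, so each match is rewritten using its own captured text.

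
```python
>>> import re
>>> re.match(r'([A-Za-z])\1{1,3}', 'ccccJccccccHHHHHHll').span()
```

(0, 4)

`\1` is not a pattern — it's the concrete string captured by group 1, re-applied verbatim.
`re.match` only tries the pattern at the start of the string.
The match spans [0:4] → 'cccc'.
Captured: group 1 = 'c'.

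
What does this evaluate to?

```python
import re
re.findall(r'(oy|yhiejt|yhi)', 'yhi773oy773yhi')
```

['yhi', 'oy', 'yhi']

Walking the string: at [0:3] match 'yhi', group 1 = 'yhi'; at [6:8] match 'oy', group 1 = 'oy'; at [11:14] match 'yhi', group 1 = 'yhi'.
With a single group, `findall` returns only what that group captured — 3 items.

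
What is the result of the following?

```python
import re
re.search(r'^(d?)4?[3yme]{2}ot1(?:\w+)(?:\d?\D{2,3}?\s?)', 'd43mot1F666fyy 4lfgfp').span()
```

(0, 15)

Pattern: anchored at the start of the string; then optionally a literal 'd' (captured); then optionally a literal '4', then exactly 2 of one of [3yme], then the literal 'ot1'; then one or more of a word character (non-capturing group); then optionally a digit, then 2 to 3 of a non-digit (lazy), then optionally whitespace (non-capturing group).
The match spans [0:15] → 'd43mot1F666fyy '.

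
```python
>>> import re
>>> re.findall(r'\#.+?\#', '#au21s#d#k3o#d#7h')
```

['#au21s#', '#k3o#']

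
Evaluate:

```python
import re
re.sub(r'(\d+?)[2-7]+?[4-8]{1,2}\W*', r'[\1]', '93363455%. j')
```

The pattern matches one or more of a digit (lazy) (captured); then one or more of a character in [2-7] (lazy); then 1 to 2 of a character in [4-8], then zero or more of a non-word character.
Matches: at [0:4] → '9336'; at [4:11] → '3455%. '.
Each match is replaced using the text its own group 1 captured.

'[9][3]j'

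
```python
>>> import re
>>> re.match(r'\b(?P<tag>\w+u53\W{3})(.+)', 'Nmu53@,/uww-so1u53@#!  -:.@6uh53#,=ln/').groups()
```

('Nmu53@,/', 'uww-so1u53@#!  -:.@6uh53#,=ln/')

This matches a word boundary (`\b`, zero-width); then one or more of a word character, then the literal 'u53', then exactly 3 of a non-word character (captured as 'tag'); then one or more of any character (captured).
`match` is anchored at position 0; if the pattern doesn't fit there, it returns None.
The match spans [0:38] → 'Nmu53@,/uww-so1u53@#!  -:.@6uh53#,=ln/'.
Captured: group 1 = 'Nmu53@,/', group 2 = 'uww-so1u53@#!  -:.@6uh53#,=ln/'.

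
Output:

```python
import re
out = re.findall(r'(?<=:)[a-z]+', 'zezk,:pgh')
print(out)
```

['pgh']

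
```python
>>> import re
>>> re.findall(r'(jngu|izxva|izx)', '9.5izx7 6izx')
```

['izx', 'izx']

Scanning left to right: at [3:6] match 'izx', group 1 = 'izx'; at [9:12] match 'izx', group 1 = 'izx'.
`findall` collects group 1 from each match (2 total).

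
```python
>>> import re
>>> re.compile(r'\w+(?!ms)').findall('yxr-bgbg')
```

['yxr', 'bgbg']

Because the assertion is negative and zero-width, positions next to the forbidden text are skipped.
`findall` yields the raw match text (2 of them) because the pattern has no groups.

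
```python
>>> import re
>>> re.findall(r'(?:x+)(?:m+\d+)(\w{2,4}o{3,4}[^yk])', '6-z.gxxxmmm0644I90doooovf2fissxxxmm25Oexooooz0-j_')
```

With a single group, `findall` returns only what that group captured — 2 items.

['I90doooov', 'Oexooooz']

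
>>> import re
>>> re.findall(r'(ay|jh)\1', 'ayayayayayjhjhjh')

`\1` has to match the exact text group 1 already captured.
Walking the string: at [0:4] match 'ayay', group 1 = 'ay'; at [4:8] match 'ayay', group 1 = 'ay'; at [10:14] match 'jhjh', group 1 = 'jh'.
One capturing group, so `findall` returns just the captured substring from each match — 3 in all.

['ay', 'ay', 'jh']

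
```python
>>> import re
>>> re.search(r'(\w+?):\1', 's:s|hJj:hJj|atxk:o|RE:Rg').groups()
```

The match spans [0:3] → 's:s'.
Captured: group 1 = 's'.

('s',)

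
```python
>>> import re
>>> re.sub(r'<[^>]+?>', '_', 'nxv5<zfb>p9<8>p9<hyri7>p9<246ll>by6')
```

'nxv5_p9_p9_p9_by6'

Matches: at [4:9] → '<zfb>'; at [11:14] → '<8>'; at [16:23] → '<hyri7>'; at [25:32] → '<246ll>'.
`sub` substitutes '_' at each match site.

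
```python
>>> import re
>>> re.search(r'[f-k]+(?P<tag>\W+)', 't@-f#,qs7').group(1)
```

'#,'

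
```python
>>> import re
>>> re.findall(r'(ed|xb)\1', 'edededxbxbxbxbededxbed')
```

['ed', 'xb', 'xb', 'ed']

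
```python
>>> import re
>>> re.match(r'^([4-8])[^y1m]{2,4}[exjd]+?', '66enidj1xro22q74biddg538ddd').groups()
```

The pattern matches anchored at the start of the string; then a character in [4-8] (captured); then 2 to 4 of any character except [y1m]; then one or more of one of [exjd] (lazy).
Because the quantifier is non-greedy, it stops expanding at the earliest point where the rest of the pattern can succeed.
`match` is anchored at position 0; if the pattern doesn't fit there, it returns None.
The match spans [0:6] → '66enid'.
Captured: group 1 = '6'.

('6',)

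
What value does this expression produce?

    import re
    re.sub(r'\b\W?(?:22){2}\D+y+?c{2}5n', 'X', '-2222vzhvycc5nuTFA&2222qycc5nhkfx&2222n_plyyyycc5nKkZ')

'-XuTFAXhkfxXKkZ'

Pattern: a word boundary (`\b`, zero-width); then optionally a non-word character, then the literal '22' repeated 2 times, then one or more of a non-digit; then one or more of the literal 'y' (lazy), then exactly 2 of a literal 'c', then the literal '5n'.
`sub` substitutes 'X' at each match site.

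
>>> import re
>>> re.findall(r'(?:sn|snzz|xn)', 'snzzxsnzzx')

['sn', 'sn']

Branches in `(...|...)` are attempted left-to-right; the first branch that allows the whole pattern to succeed is taken.
Since nothing is captured, `findall` lists the 2 matched substrings directly.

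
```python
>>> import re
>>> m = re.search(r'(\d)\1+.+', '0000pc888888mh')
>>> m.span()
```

After group 1 captures some text, `\1` only succeeds where that same text appears again.
Unlike `match`, `search` isn't anchored — it looks for the pattern anywhere in the string.
The match spans [0:14] → '0000pc888888mh'.
Captured: group 1 = '0'.

(0, 14)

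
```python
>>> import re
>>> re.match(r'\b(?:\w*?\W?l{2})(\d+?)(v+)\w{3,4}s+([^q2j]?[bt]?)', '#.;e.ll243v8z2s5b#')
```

Pattern: a word boundary (`\b`, zero-width); then zero or more of a word character (lazy), then optionally a non-word character, then exactly 2 of the literal 'l' (non-capturing group); then one or more of a digit (lazy) (captured); then one or more of a literal 'v' (captured); then 3 to 4 of a word character, then one or more of a literal 's'; then optionally any character except [q2j], then optionally one of [bt] (captured).
`match` is anchored at position 0; if the pattern doesn't fit there, it returns None.
Here the string doesn't start with a match, so the call returns None.

None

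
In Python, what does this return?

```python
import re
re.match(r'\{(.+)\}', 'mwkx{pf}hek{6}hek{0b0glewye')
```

None

`re.match` won't scan ahead — the pattern has to work from the very first character.
Here the string doesn't start with a match, so the call returns None.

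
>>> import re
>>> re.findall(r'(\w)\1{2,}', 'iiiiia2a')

The backreference `\1` re-matches whatever the first group consumed, character for character.
Matches: at [0:5] match 'iiiii', group 1 = 'i'.
With a single group, `findall` returns only what that group captured — 1 item.

['i']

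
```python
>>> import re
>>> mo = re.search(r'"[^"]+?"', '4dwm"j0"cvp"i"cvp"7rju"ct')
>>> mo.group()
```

'"j0"'

`re.search` scans for the first position where the pattern succeeds.
The match spans [4:8] → '"j0"'.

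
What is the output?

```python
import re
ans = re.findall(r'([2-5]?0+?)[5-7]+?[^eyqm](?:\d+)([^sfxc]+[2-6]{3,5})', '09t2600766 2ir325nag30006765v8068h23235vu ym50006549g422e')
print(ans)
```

The pattern matches optionally a character in [2-5], then one or more of a literal '0' (lazy) (captured); then one or more of a character in [5-7] (lazy), then any character except [eyqm]; then one or more of a digit (non-capturing group); then one or more of any character except [sfxc], then 3 to 5 of a character in [2-6] (captured).
With the lazy modifier that quantifier settles for the fewest repetitions that let the rest of the pattern succeed (the atoms after it are unaffected and can still be greedy).
Walking the string: at [5:56] match '00766 2ir325nag30006765v8068h23235vu ym50006549g422', groups = ('00', ' 2ir325nag30006765v8068h23235vu ym50006549g422').
Multiple groups make `findall` return tuples — one 2-tuple for the one match.

[('00', ' 2ir325nag30006765v8068h23235vu ym50006549g422')]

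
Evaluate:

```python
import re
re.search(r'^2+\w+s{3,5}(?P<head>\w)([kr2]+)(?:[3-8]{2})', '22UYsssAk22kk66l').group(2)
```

Pattern: anchored at the start of the string; then one or more of the literal '2', then one or more of a word character, then 3 to 5 of a literal 's'; then a word character (captured as 'head'); then one or more of one of [kr2] (captured); then exactly 2 of a character in [3-8] (non-capturing group).
`re.search` tries every starting position until one works.
The match spans [0:15] → '22UYsssAk22kk66'.
Captured: group 1 = 'A', group 2 = 'k22kk'.

'k22kk'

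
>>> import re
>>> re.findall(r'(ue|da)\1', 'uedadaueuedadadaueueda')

`\1` has to match the exact text group 1 already captured.
Because there's exactly one group, `findall` drops the full match and keeps group 1 from each hit.

['da', 'ue', 'da', 'ue']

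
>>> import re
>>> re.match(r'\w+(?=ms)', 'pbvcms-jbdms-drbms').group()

The `(?=…)`/`(?<=…)` assertion just peeks at neighbouring text; it doesn't advance the match position.
`match` is anchored at position 0; if the pattern doesn't fit there, it returns None.
The match spans [0:4] → 'pbvc'.

'pbvc'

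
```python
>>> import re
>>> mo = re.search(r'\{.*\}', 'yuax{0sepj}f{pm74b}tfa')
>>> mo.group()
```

`search` walks the string left to right and returns the first match it finds.
The match spans [4:19] → '{0sepj}f{pm74b}'.

'{0sepj}f{pm74b}'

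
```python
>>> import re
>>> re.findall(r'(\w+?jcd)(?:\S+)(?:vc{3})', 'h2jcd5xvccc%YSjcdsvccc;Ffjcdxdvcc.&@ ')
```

['h2jcd']

The pattern matches one or more of a word character (lazy), then the literal 'jcd' (captured); then one or more of a non-whitespace character (non-capturing group); then a literal 'v', then exactly 3 of a literal 'c' (non-capturing group).
With a single group, `findall` returns only what that group captured — 1 item.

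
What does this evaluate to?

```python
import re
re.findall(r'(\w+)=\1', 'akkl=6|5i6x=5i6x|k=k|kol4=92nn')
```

`\1` has to match the exact text group 1 already captured.
Walking the string: at [7:16] match '5i6x=5i6x', group 1 = '5i6x'; at [17:20] match 'k=k', group 1 = 'k'.
One capturing group, so `findall` returns just the captured substring from each match — 2 in all.

['5i6x', 'k']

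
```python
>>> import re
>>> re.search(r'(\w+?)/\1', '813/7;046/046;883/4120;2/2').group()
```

'046/046'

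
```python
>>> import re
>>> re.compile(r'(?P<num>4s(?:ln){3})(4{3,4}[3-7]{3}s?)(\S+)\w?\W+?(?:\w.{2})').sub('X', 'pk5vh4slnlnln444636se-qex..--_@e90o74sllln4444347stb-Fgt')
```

This matches the literal '4s', then the literal 'ln' repeated 3 times (captured as 'num'); then 3 to 4 of the literal '4', then exactly 3 of a character in [3-7], then optionally a literal 's' (captured); then one or more of a non-whitespace character (captured); then optionally a word character, then one or more of a non-word character (lazy); then a word character, then exactly 2 of any character (non-capturing group).
Matches: at [5:56] → '4slnlnln444636se-qex..--_@e90o74sllln4444347stb-Fgt'.
Every occurrence is swapped for 'X'.

'pk5vhX'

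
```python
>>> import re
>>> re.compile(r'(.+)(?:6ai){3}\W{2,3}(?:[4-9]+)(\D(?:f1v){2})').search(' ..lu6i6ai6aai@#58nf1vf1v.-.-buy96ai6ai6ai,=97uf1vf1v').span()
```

(0, 53)

The match spans [0:53] → ' ..lu6i6ai6aai@#58nf1vf1v.-.-buy96ai6ai6ai,=97uf1vf1v'.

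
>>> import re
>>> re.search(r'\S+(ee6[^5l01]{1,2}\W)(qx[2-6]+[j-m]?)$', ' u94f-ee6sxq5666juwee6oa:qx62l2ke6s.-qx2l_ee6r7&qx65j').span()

The match spans [1:53] → 'u94f-ee6sxq5666juwee6oa:qx62l2ke6s.-qx2l_ee6r7&qx65j'.

(1, 53)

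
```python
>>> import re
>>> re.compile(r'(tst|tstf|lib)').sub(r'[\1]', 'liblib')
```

'[lib][lib]'

`\1` in the replacement pulls in group 1's text for each match.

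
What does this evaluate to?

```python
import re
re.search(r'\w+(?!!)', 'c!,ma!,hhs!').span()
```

(3, 4)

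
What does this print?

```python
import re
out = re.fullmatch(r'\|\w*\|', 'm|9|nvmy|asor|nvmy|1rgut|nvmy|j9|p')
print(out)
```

For `fullmatch`, every character of the input must be accounted for by the pattern.
Here there's no way to consume every character, so the call returns None.

None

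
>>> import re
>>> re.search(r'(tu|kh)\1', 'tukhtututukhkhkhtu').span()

A backreference is literal: `\1` must see the identical characters the first group matched.
The match spans [4:8] → 'tutu'.

(4, 8)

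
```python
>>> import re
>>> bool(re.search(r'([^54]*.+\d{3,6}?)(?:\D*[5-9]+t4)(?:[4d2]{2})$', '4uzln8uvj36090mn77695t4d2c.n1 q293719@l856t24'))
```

Here nothing in the string fits, so the call returns None, and `bool(None)` is False.

False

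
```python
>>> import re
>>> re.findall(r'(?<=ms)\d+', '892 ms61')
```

['61']

The `(?=…)`/`(?<=…)` assertion just peeks at neighbouring text; it doesn't advance the match position.
Matches: at [6:8] → '61'.
With no groups in the pattern, `findall` gives back each whole match — 1 here.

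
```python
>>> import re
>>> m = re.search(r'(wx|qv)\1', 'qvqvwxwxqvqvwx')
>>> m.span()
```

(0, 4)

A backreference is literal: `\1` must see the identical characters the first group matched.
`re.search` scans for the first position where the pattern succeeds.
The match spans [0:4] → 'qvqv'.
Captured: group 1 = 'qv'.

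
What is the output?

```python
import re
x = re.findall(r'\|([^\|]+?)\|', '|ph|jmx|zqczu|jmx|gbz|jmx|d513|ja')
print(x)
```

Because there's exactly one group, `findall` drops the full match and keeps group 1 from each hit.

['ph', 'zqczu', 'gbz', 'd513']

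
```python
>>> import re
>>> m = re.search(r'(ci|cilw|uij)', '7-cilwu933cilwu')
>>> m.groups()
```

The match spans [2:4] → 'ci'.
Captured: group 1 = 'ci'.

('ci',)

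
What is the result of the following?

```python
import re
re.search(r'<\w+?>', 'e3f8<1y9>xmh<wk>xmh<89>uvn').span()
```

(4, 9)

The match spans [4:9] → '<1y9>'.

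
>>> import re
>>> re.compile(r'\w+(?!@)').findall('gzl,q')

['gzl', 'q']

Because the assertion is negative and zero-width, positions next to the forbidden text are skipped.
No capturing groups, so `findall` returns the 2 full match strings.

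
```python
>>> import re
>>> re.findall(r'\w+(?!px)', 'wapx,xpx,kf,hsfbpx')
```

['wapx', 'xpx', 'kf', 'hsfbpx']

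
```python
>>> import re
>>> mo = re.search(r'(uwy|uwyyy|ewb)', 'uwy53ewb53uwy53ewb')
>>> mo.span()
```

(0, 3)

The match spans [0:3] → 'uwy'.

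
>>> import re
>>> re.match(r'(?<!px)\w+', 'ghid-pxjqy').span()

(0, 4)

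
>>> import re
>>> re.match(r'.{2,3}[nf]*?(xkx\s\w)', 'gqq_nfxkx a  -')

Pattern: 2 to 3 of any character, then zero or more of one of [nf] (lazy); then the literal 'xkx', then whitespace, then a word character (captured).
`re.match` only tries the pattern at the start of the string.
Here the string doesn't start with a match, so the call returns None.

None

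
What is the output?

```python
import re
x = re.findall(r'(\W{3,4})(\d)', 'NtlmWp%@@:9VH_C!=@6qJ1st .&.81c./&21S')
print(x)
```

[('%@@:', '9'), ('!=@', '6'), (' .&.', '8'), ('./&', '2')]

The pattern matches 3 to 4 of a non-word character (captured); then a digit (captured).
Walking the string: at [6:11] match '%@@:9', groups = ('%@@:', '9'); at [15:19] match '!=@6', groups = ('!=@', '6'); at [24:29] match ' .&.8', groups = (' .&.', '8'); at [31:35] match './&2', groups = ('./&', '2').
Multiple groups make `findall` return tuples — one 2-tuple for each match.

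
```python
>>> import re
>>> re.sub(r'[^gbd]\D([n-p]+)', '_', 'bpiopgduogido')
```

'b_gduog_'

The pattern matches any character except [gbd]; then a non-digit; then one or more of a character in [n-p] (captured).
Matches: at [1:5] → 'piop'; at [10:13] → 'ido'.
`sub` substitutes '_' at each match site.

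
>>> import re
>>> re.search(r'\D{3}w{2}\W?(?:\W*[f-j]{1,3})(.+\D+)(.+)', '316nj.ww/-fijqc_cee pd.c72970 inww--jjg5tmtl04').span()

(3, 46)

This matches exactly 3 of a non-digit, then exactly 2 of the literal 'w', then optionally a non-word character; then zero or more of a non-word character, then 1 to 3 of a character in [f-j] (non-capturing group); then one or more of any character, then one or more of a non-digit (captured); then one or more of any character (captured).
The match spans [3:46] → 'nj.ww/-fijqc_cee pd.c72970 inww--jjg5tmtl04'.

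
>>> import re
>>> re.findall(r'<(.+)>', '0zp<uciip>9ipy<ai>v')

['uciip>9ipy<ai']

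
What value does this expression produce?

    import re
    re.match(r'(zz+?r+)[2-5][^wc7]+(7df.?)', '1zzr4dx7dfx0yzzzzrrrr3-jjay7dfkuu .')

None

Pattern: the literal 'z', then one or more of a literal 'z' (lazy), then one or more of a literal 'r' (captured); then a character in [2-5], then one or more of any character except [wc7]; then the literal '7df', then optionally any character (captured).
`match` is anchored at position 0; if the pattern doesn't fit there, it returns None.
Here the string doesn't start with a match, so the call returns None.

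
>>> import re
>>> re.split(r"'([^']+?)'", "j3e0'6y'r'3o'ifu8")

Because the pattern has a capturing group, `split` also inserts each captured text between the pieces.

['j3e0', '6y', 'r', '3o', 'ifu8']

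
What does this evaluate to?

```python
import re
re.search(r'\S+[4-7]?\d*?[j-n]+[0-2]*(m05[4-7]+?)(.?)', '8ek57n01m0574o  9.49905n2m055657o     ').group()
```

'8ek57n01m0574'

The match spans [0:13] → '8ek57n01m0574'.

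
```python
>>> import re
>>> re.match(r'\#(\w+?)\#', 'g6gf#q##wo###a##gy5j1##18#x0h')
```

`match` is anchored at position 0; if the pattern doesn't fit there, it returns None.
Here position 0 doesn't satisfy it, so the call returns None.

None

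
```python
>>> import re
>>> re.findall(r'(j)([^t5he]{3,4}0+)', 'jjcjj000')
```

[('j', 'jcjj000')]

This matches a literal 'j' (captured); then 3 to 4 of any character except [t5he], then one or more of a literal '0' (captured).
2 groups means the one result is a tuple of 2 captured strings — 1 here.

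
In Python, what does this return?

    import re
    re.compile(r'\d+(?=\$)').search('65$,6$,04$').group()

The lookaround is zero-width — it requires the adjacent text to match without consuming it, so the asserted text isn't part of the match.
The match spans [0:2] → '65'.

'65'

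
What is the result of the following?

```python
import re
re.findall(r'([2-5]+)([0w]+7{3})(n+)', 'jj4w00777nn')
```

[('4', 'w00777', 'nn')]

Pattern: one or more of a character in [2-5] (captured); then one or more of one of [0w], then exactly 3 of the literal '7' (captured); then one or more of a literal 'n' (captured).
Scanning left to right: at [2:11] match '4w00777nn', groups = ('4', 'w00777', 'nn').
Multiple groups make `findall` return tuples — one 3-tuple for the one match.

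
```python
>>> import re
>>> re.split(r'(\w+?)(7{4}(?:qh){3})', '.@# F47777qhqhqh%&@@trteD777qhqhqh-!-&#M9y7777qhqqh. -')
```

['.@# ', 'F4', '7777qhqhqh', '%&@@trteD777qhqhqh-!-&#M9y7777qhqqh. -']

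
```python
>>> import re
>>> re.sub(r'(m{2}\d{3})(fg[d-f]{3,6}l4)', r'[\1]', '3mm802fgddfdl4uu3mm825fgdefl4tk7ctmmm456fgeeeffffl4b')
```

'3[mm802]uu3[mm825]tk7ctmmm456fgeeeffffl4b'

Pattern: exactly 2 of the literal 'm', then exactly 3 of a digit (captured); then the literal 'fg', then 3 to 6 of a character in [d-f], then the literal 'l4' (captured).
`\1` in the replacement pulls in group 1's text for each match.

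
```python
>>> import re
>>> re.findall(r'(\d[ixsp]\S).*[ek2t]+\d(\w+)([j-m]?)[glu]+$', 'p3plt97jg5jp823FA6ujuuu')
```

This matches a digit, then one of [ixsp], then a non-whitespace character (captured); then zero or more of any character, then one or more of one of [ek2t], then a digit; then one or more of a word character (captured); then optionally a character in [j-m] (captured); then one or more of one of [glu]; then anchored at the end.
Scanning left to right: at [1:23] match '3plt97jg5jp823FA6ujuuu', groups = ('3pl', 'FA6ujuu', '').
`findall` packs the 3 group values into a tuple for every match.

[('3pl', 'FA6ujuu', '')]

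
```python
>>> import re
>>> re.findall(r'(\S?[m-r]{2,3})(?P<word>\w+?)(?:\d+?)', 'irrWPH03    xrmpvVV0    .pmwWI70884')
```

Pattern: optionally a non-whitespace character, then 2 to 3 of a character in [m-r] (captured); then one or more of a word character (lazy) (captured as 'word'); then one or more of a digit (lazy) (non-capturing group).
With the lazy modifier that quantifier settles for the fewest repetitions that let the rest of the pattern succeed (the atoms after it are unaffected and can still be greedy).
Matches: at [0:7] match 'irrWPH0', groups = ('irr', 'WPH'); at [12:20] match 'xrmpvVV0', groups = ('xrmp', 'vVV'); at [24:31] match '.pmwWI7', groups = ('.pm', 'wWI').
`findall` packs the 2 group values into a tuple for every match.

[('irr', 'WPH'), ('xrmp', 'vVV'), ('.pm', 'wWI')]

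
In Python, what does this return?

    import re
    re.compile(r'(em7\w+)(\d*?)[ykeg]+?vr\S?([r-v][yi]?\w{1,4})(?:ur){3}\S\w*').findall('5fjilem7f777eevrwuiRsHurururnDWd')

Pattern: the literal 'em7', then one or more of a word character (captured); then zero or more of a digit (lazy) (captured); then one or more of one of [ykeg] (lazy), then the literal 'vr', then optionally a non-whitespace character; then a character in [r-v], then optionally one of [yi], then 1 to 4 of a word character (captured); then the literal 'ur' repeated 3 times, then a non-whitespace character, then zero or more of a word character.
Matches: at [5:32] match 'em7f777eevrwuiRsHurururnDWd', groups = ('em7f777e', '', 'uiRsH').
Multiple groups make `findall` return tuples — one 3-tuple for the one match.

[('em7f777e', '', 'uiRsH')]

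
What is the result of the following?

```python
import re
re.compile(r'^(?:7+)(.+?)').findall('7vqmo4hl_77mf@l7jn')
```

['v']

The pattern matches anchored at the start of the string; then one or more of a literal '7' (non-capturing group); then one or more of any character (lazy) (captured).
A non-greedy quantifier consumes as few characters as it can — just enough that the remainder of the pattern still matches from where it stops; whatever follows it matches normally.
Matches: at [0:2] match '7v', group 1 = 'v'.
Because there's exactly one group, `findall` drops the full match and keeps group 1 from the one hit.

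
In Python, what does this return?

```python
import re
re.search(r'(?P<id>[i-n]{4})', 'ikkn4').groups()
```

This matches exactly 4 of a character in [i-n] (captured as 'id').
Unlike `match`, `search` isn't anchored — it looks for the pattern anywhere in the string.
The match spans [0:4] → 'ikkn'.
Captured: group 1 = 'ikkn'.

('ikkn',)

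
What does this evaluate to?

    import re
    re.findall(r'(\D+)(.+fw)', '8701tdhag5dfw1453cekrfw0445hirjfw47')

[('tdhag', '5dfw1453cekrfw0445hirjfw')]

This matches one or more of a non-digit (captured); then one or more of any character, then the literal 'fw' (captured).
Scanning left to right: at [4:33] match 'tdhag5dfw1453cekrfw0445hirjfw', groups = ('tdhag', '5dfw1453cekrfw0445hirjfw').
Multiple groups make `findall` return tuples — one 2-tuple for the one match.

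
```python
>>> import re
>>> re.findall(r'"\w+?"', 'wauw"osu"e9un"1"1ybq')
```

With no groups in the pattern, `findall` gives back each whole match — 2 here.

['"osu"', '"1"']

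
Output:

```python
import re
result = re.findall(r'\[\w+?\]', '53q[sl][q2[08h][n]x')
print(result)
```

['[sl]', '[08h]', '[n]']

Walking the string: at [3:7] → '[sl]'; at [10:15] → '[08h]'; at [15:18] → '[n]'.
`findall` yields the raw match text (3 of them) because the pattern has no groups.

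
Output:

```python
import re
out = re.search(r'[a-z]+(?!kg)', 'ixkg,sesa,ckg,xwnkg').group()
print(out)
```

ixkg

A negative assertion filters positions out without eating any characters.
`re.search` tries every starting position until one works.
The match spans [0:4] → 'ixkg'.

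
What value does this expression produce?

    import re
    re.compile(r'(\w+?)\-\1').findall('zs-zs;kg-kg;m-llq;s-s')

['zs', 'kg', 's']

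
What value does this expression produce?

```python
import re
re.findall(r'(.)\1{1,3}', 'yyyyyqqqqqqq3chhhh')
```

A backreference is literal: `\1` must see the identical characters the first group matched.
Matches: at [0:4] match 'yyyy', group 1 = 'y'; at [5:9] match 'qqqq', group 1 = 'q'; at [9:12] match 'qqq', group 1 = 'q'; at [14:18] match 'hhhh', group 1 = 'h'.
Because there's exactly one group, `findall` drops the full match and keeps group 1 from each hit.

['y', 'q', 'q', 'h']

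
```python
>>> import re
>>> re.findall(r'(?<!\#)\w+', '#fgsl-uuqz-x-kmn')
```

Because the assertion is negative and zero-width, positions next to the forbidden text are skipped.
Walking the string: at [2:5] → 'gsl'; at [6:10] → 'uuqz'; at [11:12] → 'x'; at [13:16] → 'kmn'.
With no groups in the pattern, `findall` gives back each whole match — 4 here.

['gsl', 'uuqz', 'x', 'kmn']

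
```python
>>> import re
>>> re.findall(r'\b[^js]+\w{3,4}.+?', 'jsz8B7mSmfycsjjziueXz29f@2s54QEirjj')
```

['@2s54QE']

This matches a word boundary (`\b`, zero-width); then one or more of any character except [js]; then 3 to 4 of a word character, then one or more of any character (lazy).
A non-greedy quantifier consumes as few characters as it can — just enough that the remainder of the pattern still matches from where it stops; whatever follows it matches normally.
Matches: at [24:31] → '@2s54QE'.
With no groups in the pattern, `findall` gives back each whole match — 1 here.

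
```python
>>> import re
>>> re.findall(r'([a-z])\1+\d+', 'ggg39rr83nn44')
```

A backreference is literal: `\1` must see the identical characters the first group matched.
With a single group, `findall` returns only what that group captured — 3 items.

['g', 'r', 'n']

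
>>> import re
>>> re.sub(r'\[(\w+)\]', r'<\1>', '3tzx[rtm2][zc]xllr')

Matches: at [4:10] → '[rtm2]'; at [10:14] → '[zc]'.
`\1` in the replacement pulls in group 1's text for each match.

'3tzx<rtm2><zc>xllr'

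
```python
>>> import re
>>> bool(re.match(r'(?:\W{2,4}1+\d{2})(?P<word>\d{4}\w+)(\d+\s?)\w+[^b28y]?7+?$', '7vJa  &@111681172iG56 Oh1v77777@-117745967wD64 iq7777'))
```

False

This matches 2 to 4 of a non-word character, then one or more of a literal '1', then exactly 2 of a digit (non-capturing group); then exactly 4 of a digit, then one or more of a word character (captured as 'word'); then one or more of a digit, then optionally whitespace (captured); then one or more of a word character, then optionally any character except [b28y], then one or more of a literal '7' (lazy); then anchored at the end.
`re.match` won't scan ahead — the pattern has to work from the very first character.
Here the pattern fails at index 0, so the call returns None, and `bool(None)` is False.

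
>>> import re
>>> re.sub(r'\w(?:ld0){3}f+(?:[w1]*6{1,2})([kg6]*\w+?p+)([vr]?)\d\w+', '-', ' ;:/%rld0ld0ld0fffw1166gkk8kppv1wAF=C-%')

Pattern: a word character, then the literal 'ld0' repeated 3 times, then one or more of the literal 'f'; then zero or more of one of [w1], then 1 to 2 of a literal '6' (non-capturing group); then zero or more of one of [kg6], then one or more of a word character (lazy), then one or more of the literal 'p' (captured); then optionally one of [vr] (captured); then a digit, then one or more of a word character.
Matches: at [5:35] → 'rld0ld0ld0fffw1166gkk8kppv1wAF'.
`sub` substitutes '-' at each match site.

' ;:/%-=C-%'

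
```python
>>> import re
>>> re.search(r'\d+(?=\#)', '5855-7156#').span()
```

(5, 9)

The positive lookaround only admits positions where the adjacent text matches; those characters stay outside the span.
The match spans [5:9] → '7156'.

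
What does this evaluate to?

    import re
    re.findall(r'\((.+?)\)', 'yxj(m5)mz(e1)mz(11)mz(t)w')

['m5', 'e1', '11', 't']

A `+?`/`*?`/`{m,n}?` starts at its minimum and grows only as far as needed for what follows to match.
Scanning left to right: at [3:7] match '(m5)', group 1 = 'm5'; at [9:13] match '(e1)', group 1 = 'e1'; at [15:19] match '(11)', group 1 = '11'; at [21:24] match '(t)', group 1 = 't'.
One capturing group, so `findall` returns just the captured substring from each match — 4 in all.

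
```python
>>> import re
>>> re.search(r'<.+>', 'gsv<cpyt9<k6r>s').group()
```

'<cpyt9<k6r>'

`re.search` scans for the first position where the pattern succeeds.
The match spans [3:14] → '<cpyt9<k6r>'.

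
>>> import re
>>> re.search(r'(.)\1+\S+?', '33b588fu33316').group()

'33b'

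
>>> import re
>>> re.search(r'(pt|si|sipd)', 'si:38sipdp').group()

`search` walks the string left to right and returns the first match it finds.
The match spans [0:2] → 'si'.
Captured: group 1 = 'si'.

'si'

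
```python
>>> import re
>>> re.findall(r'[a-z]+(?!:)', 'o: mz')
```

The negative lookaround is zero-width — it rules out positions where the adjacent text would match, without consuming anything.
`findall` yields the raw match text (1 of them) because the pattern has no groups.

['mz']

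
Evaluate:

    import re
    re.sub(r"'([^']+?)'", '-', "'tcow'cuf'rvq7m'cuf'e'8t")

Matches: at [0:6] → "'tcow'"; at [9:16] → "'rvq7m'"; at [19:22] → "'e'".
Each match is replaced by '-'.

'-cuf-cuf-8t'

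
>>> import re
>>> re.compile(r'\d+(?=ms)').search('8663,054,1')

None

Because the assertion is zero-width, the text it checks is not consumed and won't appear in the result.
`search` walks the string left to right and returns the first match it finds.
Here the pattern never matches, so the call returns None.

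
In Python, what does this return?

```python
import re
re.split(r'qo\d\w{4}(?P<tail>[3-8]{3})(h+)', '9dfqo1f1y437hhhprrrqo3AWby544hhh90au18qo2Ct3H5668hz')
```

['9dfqo1f1y437hhhprrr', '544', 'hhh', '90au18qo2Ct3H5668hz']

Pattern: the literal 'qo', then a digit, then exactly 4 of a word character; then exactly 3 of a character in [3-8] (captured as 'tail'); then one or more of a literal 'h' (captured).
Matches to split on: at [19:32] → 'qo3AWby544hhh'.
With a capturing group present, the delimiter's captured portion is kept in the result list.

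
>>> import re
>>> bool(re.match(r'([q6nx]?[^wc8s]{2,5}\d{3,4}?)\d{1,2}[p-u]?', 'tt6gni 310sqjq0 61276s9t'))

False

This matches optionally one of [q6nx], then 2 to 5 of any character except [wc8s], then 3 to 4 of a digit (lazy) (captured); then 1 to 2 of a digit, then optionally a character in [p-u].
`match` is anchored at position 0; if the pattern doesn't fit there, it returns None.
Here the pattern fails at index 0, so the call returns None, and `bool(None)` is False.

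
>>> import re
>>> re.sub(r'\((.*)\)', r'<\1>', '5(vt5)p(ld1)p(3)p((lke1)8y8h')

'5<vt5)p(ld1)p(3)p((lke1>8y8h'

`\1` in the replacement pulls in group 1's text for each match.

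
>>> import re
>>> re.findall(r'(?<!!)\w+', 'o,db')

['o', 'db']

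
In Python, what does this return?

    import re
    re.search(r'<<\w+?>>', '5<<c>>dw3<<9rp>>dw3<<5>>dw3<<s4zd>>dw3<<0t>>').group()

'<<c>>'

`re.search` scans for the first position where the pattern succeeds.
The match spans [1:6] → '<<c>>'.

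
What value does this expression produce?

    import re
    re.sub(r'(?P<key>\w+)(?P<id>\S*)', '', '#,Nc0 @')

Pattern: one or more of a word character (captured as 'key'); then zero or more of a non-whitespace character (captured as 'id').
Matches: at [2:5] → 'Nc0'.
`sub` substitutes '' at each match site.

'#, @'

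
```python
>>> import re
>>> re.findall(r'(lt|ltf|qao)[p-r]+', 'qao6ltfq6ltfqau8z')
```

Scanning left to right: at [4:8] match 'ltfq', group 1 = 'ltf'; at [9:13] match 'ltfq', group 1 = 'ltf'.
`findall` collects group 1 from each match (2 total).

['ltf', 'ltf']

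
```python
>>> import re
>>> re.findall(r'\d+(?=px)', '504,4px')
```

The `(?=…)`/`(?<=…)` assertion just peeks at neighbouring text; it doesn't advance the match position.
Walking the string: at [4:5] → '4'.
Since nothing is captured, `findall` lists the 1 matched substring directly.

['4']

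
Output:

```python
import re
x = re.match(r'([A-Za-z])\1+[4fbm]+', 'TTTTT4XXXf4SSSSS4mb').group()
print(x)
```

TTTTT4

With `match`, the pattern is implicitly anchored at the beginning.
The match spans [0:6] → 'TTTTT4'.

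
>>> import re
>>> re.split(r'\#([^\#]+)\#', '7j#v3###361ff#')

['7j', 'v3', '#', '361ff', '']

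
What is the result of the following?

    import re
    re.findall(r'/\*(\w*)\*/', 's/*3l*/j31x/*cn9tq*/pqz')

['3l', 'cn9tq']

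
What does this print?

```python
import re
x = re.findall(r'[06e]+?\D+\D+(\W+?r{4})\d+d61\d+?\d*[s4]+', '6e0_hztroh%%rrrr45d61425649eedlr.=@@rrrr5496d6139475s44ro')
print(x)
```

['%rrrr', '@rrrr']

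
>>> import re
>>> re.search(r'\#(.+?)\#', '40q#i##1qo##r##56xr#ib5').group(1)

With the lazy modifier that quantifier settles for the fewest repetitions that let the rest of the pattern succeed (the atoms after it are unaffected and can still be greedy).
Unlike `match`, `search` isn't anchored — it looks for the pattern anywhere in the string.
The match spans [3:6] → '#i#'.
Captured: group 1 = 'i'.

'i'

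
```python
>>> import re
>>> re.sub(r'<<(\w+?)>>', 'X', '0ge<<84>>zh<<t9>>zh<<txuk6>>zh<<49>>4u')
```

Matches: at [3:9] → '<<84>>'; at [11:17] → '<<t9>>'; at [19:28] → '<<txuk6>>'; at [30:36] → '<<49>>'.
Every occurrence is swapped for 'X'.

'0geXzhXzhXzhX4u'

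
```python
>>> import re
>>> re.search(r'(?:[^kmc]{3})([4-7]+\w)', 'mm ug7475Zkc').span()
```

(2, 10)

The match spans [2:10] → ' ug7475Z'.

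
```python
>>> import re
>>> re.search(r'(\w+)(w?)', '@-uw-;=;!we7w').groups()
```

('uw', '')

The match spans [2:4] → 'uw'.
Captured: group 1 = 'uw', group 2 = ''.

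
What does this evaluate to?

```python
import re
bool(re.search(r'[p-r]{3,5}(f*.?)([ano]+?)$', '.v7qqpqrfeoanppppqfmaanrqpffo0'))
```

False

This matches 3 to 5 of a character in [p-r]; then zero or more of a literal 'f', then optionally any character (captured); then one or more of one of [ano] (lazy) (captured); then anchored at the end.
Here no position works, so the call returns None, and `bool(None)` is False.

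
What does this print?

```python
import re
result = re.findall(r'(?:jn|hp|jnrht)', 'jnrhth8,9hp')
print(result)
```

['jn', 'hp']

Branches in `(...|...)` are attempted left-to-right; the first branch that allows the whole pattern to succeed is taken.
With no groups in the pattern, `findall` gives back each whole match — 2 here.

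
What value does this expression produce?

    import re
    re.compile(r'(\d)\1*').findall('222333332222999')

['2', '3', '2', '9']

The backreference `\1` re-matches whatever the first group consumed, character for character.
Matches: at [0:3] match '222', group 1 = '2'; at [3:8] match '33333', group 1 = '3'; at [8:12] match '2222', group 1 = '2'; at [12:15] match '999', group 1 = '9'.
Because there's exactly one group, `findall` drops the full match and keeps group 1 from each hit.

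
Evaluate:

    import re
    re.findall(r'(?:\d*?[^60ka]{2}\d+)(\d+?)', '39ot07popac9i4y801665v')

The pattern matches zero or more of a digit (lazy), then exactly 2 of any character except [60ka], then one or more of a digit (non-capturing group); then one or more of a digit (lazy) (captured).
Matches: at [0:6] match '39ot07', group 1 = '7'; at [13:21] match '4y801665', group 1 = '5'.
One capturing group, so `findall` returns just the captured substring from each match — 2 in all.

['7', '5']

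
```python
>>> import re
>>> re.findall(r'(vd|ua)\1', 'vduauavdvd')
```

['ua', 'vd']

A backreference is literal: `\1` must see the identical characters the first group matched.
Matches: at [2:6] match 'uaua', group 1 = 'ua'; at [6:10] match 'vdvd', group 1 = 'vd'.
`findall` collects group 1 from each match (2 total).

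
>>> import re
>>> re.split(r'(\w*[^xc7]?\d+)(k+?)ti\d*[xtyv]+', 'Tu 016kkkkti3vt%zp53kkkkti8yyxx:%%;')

['', 'Tu 016', 'kkkk', '%', 'zp53', 'kkkk', ':%%;']

The pattern matches zero or more of a word character, then optionally any character except [xc7], then one or more of a digit (captured); then one or more of a literal 'k' (lazy) (captured); then the literal 'ti', then zero or more of a digit, then one or more of one of [xtyv].
Matches to split on: at [0:15] → 'Tu 016kkkkti3vt'; at [16:31] → 'zp53kkkkti8yyxx'.
Because the pattern has a capturing group, `split` also inserts each captured text between the pieces.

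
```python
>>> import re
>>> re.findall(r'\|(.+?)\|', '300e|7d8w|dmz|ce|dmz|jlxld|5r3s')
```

['7d8w', 'ce', 'jlxld']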